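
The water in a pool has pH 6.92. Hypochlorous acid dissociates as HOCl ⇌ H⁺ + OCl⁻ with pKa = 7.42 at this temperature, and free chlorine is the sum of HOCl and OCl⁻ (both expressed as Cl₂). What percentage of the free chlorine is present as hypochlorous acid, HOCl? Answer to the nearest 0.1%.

[OCl⁻]/[HOCl] = 10^(pH − pKa) = 10^(6.92 − 7.42) = 10^-0.50 = 0.3162.
Fraction as HOCl = 1 / (1 + 0.3162) = 0.7597.

76.0%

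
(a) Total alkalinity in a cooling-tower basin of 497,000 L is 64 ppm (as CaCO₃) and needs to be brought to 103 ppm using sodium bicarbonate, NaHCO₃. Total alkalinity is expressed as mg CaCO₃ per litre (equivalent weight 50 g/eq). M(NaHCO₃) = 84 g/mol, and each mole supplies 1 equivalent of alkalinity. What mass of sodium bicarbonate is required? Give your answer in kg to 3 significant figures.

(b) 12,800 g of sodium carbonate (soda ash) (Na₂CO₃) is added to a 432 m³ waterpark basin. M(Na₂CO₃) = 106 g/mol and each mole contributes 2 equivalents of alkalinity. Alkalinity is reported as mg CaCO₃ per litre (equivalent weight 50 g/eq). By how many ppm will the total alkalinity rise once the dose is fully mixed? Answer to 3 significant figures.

(a) 32.6 kg; (b) 28.0 ppm

(a) Alkalinity to add: (103 − 64) = 39 mg/L as CaCO₃ × 497,000 L = 19,380 g as CaCO₃.
(a) Equivalents: 19,380 g ÷ 50 g/eq = 387.7 eq.
(a) NaHCO₃ supplies 1 eq per mole → 387.7 mol.
(a) Mass: 387.7 mol × 84 g/mol = 32,560 g.

(b) Volume: 432 m³ = 432,000 L.
(b) Moles of Na₂CO₃: 12,800 g ÷ 106 g/mol = 120.8 mol → 241.5 eq of alkalinity.
(b) As CaCO₃: 241.5 eq × 50 g/eq = 12,080 g.
(b) Rise: 12,080 g / 432,000 L × 1000 = 27.95 mg/L.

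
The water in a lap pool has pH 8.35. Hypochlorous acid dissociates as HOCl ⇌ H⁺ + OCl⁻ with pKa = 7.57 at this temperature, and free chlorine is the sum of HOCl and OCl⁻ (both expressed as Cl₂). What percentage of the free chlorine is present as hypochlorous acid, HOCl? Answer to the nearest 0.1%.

14.2%

[OCl⁻]/[HOCl] = 10^(pH − pKa) = 10^(8.35 − 7.57) = 10^0.78 = 6.026.
Fraction as HOCl = 1 / (1 + 6.026) = 0.1423.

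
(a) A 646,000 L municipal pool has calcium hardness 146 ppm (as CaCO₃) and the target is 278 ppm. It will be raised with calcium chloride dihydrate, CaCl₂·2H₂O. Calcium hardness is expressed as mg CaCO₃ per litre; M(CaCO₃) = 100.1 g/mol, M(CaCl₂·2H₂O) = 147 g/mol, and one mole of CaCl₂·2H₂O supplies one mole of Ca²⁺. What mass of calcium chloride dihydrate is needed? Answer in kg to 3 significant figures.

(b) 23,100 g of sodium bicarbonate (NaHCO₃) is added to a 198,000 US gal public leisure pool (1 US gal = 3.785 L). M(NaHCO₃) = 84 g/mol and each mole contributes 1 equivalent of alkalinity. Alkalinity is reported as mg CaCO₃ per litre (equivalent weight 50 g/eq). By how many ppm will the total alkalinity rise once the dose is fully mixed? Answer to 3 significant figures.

(a) Hardness to add: (278 − 146) = 132 mg/L as CaCO₃ × 646,000 L = 85,270 g as CaCO₃.
(a) Moles of Ca²⁺ (1 mol Ca²⁺ ≡ 1 mol CaCO₃): 85,270 / 100.1 g/mol = 851.9 mol.
(a) Mass of CaCl₂·2H₂O: 851.9 × 147 = 125,200 g.

(b) Volume: 198,000 US gal × 3.785 L/gal = 749,430 L.
(b) Moles of NaHCO₃: 23,100 g ÷ 84 g/mol = 275 mol → 275 eq of alkalinity.
(b) As CaCO₃: 275 eq × 50 g/eq = 13,750 g.
(b) Rise: 13,750 g / 749,430 L × 1000 = 18.35 mg/L.

(a) 125 kg; (b) 18.3 ppm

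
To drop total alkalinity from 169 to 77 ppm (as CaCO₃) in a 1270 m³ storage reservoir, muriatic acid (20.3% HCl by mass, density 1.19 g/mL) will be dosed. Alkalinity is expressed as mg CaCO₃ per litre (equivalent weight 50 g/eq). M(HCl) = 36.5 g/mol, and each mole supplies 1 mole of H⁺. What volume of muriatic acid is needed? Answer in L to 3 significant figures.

353 L

Volume: 1270 m³ = 1,270,000 L.
Alkalinity to neutralize: (169 − 77) = 92 mg/L as CaCO₃ × 1,270,000 L = 116,800 g as CaCO₃.
Equivalents of H⁺ required: 116,800 ÷ 50 g/eq = 2337 eq = 2337 mol HCl.
Mass of HCl: 2337 × 36.5 = 85,290 g.
Mass of 20.3% solution: 85,290 / 0.203 = 420,200 g.
Volume: 420,200 g ÷ 1.19 g/mL = 353,100 mL.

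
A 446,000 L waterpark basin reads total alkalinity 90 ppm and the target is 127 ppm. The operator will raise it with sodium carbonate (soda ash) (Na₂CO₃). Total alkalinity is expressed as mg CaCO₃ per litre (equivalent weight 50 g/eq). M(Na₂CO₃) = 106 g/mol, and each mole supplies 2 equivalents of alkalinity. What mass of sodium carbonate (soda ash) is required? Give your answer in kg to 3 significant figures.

Alkalinity to add: (127 − 90) = 37 mg/L as CaCO₃ × 446,000 L = 16,500 g as CaCO₃.
Equivalents: 16,500 g ÷ 50 g/eq = 330 eq.
Each mole of Na₂CO₃ supplies 2 eq, so 330 / 2 = 165 mol.
Mass: 165 mol × 106 g/mol = 17,490 g.

17.5 kg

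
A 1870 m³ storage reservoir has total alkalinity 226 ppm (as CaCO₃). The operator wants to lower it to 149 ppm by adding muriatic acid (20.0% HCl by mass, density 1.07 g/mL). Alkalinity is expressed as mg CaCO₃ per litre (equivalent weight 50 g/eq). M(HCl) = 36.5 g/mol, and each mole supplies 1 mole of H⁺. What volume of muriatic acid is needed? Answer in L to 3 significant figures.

491 L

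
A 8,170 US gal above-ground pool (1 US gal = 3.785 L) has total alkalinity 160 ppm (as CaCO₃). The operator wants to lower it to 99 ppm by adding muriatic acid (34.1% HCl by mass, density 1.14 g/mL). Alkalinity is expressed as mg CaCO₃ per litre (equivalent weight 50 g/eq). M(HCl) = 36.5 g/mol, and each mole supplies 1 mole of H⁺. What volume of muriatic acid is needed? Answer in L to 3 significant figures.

Volume: 8,170 US gal × 3.785 L/gal = 30,923 L.
Alkalinity to neutralize: (160 − 99) = 61 mg/L as CaCO₃ × 30,923 L = 1886 g as CaCO₃.
Equivalents of H⁺ required: 1886 ÷ 50 g/eq = 37.73 eq = 37.73 mol HCl.
Mass of HCl: 37.73 × 36.5 = 1377 g.
Mass of 34.1% solution: 1377 / 0.341 = 4038 g.
Volume: 4038 g ÷ 1.14 g/mL = 3542 mL.

3.54 L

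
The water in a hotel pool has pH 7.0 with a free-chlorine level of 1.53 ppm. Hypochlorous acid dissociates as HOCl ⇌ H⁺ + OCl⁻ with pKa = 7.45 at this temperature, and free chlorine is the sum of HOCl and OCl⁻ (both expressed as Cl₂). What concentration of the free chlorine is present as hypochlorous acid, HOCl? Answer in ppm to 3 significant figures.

[OCl⁻]/[HOCl] = 10^(pH − pKa) = 10^(7.0 − 7.45) = 10^-0.45 = 0.3548.
Fraction as HOCl = 1 / (1 + 0.3548) = 0.7381.
HOCl = 0.7381 × 1.53 ppm = 1.129 ppm.

1.13 ppm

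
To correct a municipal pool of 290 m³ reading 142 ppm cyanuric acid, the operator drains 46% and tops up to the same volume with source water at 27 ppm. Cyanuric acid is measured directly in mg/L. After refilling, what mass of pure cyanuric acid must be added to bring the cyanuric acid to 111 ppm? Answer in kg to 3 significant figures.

Volume: 290 m³ = 290,000 L.
After draining 46% and refilling: 142 × 0.54 + 27 × 0.46 = 89.1 ppm.
Deficit to target: 111 − 89.1 = 21.9 mg/L.
Mass: 21.9 mg/L × 290,000 L = 6351 g cyanuric acid.

6.35 kg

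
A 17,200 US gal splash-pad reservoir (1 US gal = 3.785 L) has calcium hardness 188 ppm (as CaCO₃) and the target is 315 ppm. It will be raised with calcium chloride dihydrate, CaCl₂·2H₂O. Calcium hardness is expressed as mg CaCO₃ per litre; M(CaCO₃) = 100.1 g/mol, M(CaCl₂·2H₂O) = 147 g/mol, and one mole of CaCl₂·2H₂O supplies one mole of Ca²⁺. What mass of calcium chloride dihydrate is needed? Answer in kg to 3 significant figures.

12.1 kg

Volume: 17,200 US gal × 3.785 L/gal = 65,102 L.
Hardness to add: (315 − 188) = 127 mg/L as CaCO₃ × 65,102 L = 8268 g as CaCO₃.
Moles of Ca²⁺ (1 mol Ca²⁺ ≡ 1 mol CaCO₃): 8268 / 100.1 g/mol = 82.6 mol.
Mass of CaCl₂·2H₂O: 82.6 × 147 = 12,140 g.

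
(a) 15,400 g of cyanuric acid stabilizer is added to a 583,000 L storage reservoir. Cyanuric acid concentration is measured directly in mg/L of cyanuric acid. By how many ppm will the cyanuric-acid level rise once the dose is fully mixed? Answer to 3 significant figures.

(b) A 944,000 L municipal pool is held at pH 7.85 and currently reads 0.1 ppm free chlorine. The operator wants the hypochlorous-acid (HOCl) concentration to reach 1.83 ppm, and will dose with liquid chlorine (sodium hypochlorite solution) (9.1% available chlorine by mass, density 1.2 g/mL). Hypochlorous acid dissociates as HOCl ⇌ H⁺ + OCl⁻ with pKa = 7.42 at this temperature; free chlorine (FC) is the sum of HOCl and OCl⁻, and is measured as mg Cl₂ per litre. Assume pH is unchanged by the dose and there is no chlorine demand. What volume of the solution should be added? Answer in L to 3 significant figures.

(a) Rise: 15,400 g / 583,000 L × 1000 = 26.42 mg/L.

(b) [OCl⁻]/[HOCl] = 10^(pH − pKa) = 10^(7.85 − 7.42) = 2.692; fraction as HOCl = 1/(1 + 2.692) = 0.2709.
(b) Free chlorine required for 1.83 ppm HOCl: 1.83 / 0.2709 = 6.756 ppm.
(b) FC to add: 6.756 − 0.1 = 6.656 mg/L as Cl₂.
(b) Cl₂ equivalent: 6.656 mg/L × 944,000 L = 6283 g.
(b) Product at 9.1% available Cl: 6283 / 0.091 = 69,040 g.
(b) Volume: 69,040 g ÷ 1.2 g/mL = 57,530 mL.

(a) 26.4 ppm; (b) 57.5 L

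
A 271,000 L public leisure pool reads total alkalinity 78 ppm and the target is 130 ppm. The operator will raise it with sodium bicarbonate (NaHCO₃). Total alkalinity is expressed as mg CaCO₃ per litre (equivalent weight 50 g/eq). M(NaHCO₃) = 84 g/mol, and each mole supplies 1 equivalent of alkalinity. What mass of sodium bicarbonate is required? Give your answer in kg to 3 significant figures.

Alkalinity to add: (130 − 78) = 52 mg/L as CaCO₃ × 271,000 L = 14,090 g as CaCO₃.
Equivalents: 14,090 g ÷ 50 g/eq = 281.8 eq.
NaHCO₃ supplies 1 eq per mole → 281.8 mol.
Mass: 281.8 mol × 84 g/mol = 23,670 g.

23.7 kg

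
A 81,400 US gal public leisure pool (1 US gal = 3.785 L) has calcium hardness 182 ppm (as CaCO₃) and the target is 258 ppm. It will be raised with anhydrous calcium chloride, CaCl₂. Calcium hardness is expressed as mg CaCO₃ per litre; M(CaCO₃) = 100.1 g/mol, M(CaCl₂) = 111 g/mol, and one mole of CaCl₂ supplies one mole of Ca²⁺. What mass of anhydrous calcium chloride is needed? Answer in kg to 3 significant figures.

Volume: 81,400 US gal × 3.785 L/gal = 308,099 L.
Hardness to add: (258 − 182) = 76 mg/L as CaCO₃ × 308,099 L = 23,420 g as CaCO₃.
Moles of Ca²⁺ (1 mol Ca²⁺ ≡ 1 mol CaCO₃): 23,420 / 100.1 g/mol = 233.9 mol.
Mass of CaCl₂: 233.9 × 111 = 25,970 g.

26.0 kg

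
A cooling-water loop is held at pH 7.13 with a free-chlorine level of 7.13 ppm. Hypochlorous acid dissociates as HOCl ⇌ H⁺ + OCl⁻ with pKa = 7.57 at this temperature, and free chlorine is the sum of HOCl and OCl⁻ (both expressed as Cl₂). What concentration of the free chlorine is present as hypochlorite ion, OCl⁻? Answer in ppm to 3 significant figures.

[OCl⁻]/[HOCl] = 10^(pH − pKa) = 10^(7.13 − 7.57) = 10^-0.44 = 0.3631.
Fraction as HOCl = 1 / (1 + 0.3631) = 0.7336.
OCl⁻ = (1 − 0.7336) × 7.13 ppm = 1.899 ppm.

1.90 ppm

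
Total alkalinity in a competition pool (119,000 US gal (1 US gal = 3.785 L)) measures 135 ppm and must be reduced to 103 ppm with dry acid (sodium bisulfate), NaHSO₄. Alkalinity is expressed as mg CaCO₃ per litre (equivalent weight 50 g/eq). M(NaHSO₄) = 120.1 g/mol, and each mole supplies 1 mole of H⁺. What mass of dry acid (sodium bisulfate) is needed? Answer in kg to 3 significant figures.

Volume: 119,000 US gal × 3.785 L/gal = 450,415 L.
Alkalinity to neutralize: (135 − 103) = 32 mg/L as CaCO₃ × 450,415 L = 14,410 g as CaCO₃.
Equivalents of H⁺ required: 14,410 ÷ 50 g/eq = 288.3 eq = 288.3 mol NaHSO₄.
Mass of NaHSO₄: 288.3 × 120.1 = 34,620 g.

34.6 kg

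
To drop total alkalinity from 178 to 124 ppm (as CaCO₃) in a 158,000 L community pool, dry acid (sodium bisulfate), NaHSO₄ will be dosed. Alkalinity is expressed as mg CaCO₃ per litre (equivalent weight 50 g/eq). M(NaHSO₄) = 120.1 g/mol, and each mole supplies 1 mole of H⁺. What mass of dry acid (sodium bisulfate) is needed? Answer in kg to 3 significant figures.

Alkalinity to neutralize: (178 − 124) = 54 mg/L as CaCO₃ × 158,000 L = 8532 g as CaCO₃.
Equivalents of H⁺ required: 8532 ÷ 50 g/eq = 170.6 eq = 170.6 mol NaHSO₄.
Mass of NaHSO₄: 170.6 × 120.1 = 20,490 g.

20.5 kg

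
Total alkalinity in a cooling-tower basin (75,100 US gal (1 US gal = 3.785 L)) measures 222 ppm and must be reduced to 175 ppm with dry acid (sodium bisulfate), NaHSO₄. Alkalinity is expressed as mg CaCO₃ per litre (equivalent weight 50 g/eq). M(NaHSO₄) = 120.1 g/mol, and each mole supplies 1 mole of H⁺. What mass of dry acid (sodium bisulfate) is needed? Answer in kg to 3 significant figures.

Volume: 75,100 US gal × 3.785 L/gal = 284,254 L.
Alkalinity to neutralize: (222 − 175) = 47 mg/L as CaCO₃ × 284,254 L = 13,360 g as CaCO₃.
Equivalents of H⁺ required: 13,360 ÷ 50 g/eq = 267.2 eq = 267.2 mol NaHSO₄.
Mass of NaHSO₄: 267.2 × 120.1 = 32,090 g.

32.1 kg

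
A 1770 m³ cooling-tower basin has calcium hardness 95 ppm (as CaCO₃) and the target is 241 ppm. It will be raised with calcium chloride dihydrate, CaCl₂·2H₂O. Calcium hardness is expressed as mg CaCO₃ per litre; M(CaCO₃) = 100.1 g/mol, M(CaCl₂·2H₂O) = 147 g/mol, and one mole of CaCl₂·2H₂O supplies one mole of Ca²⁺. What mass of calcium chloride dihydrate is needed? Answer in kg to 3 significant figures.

Volume: 1770 m³ = 1,770,000 L.
Hardness to add: (241 − 95) = 146 mg/L as CaCO₃ × 1,770,000 L = 258,400 g as CaCO₃.
Moles of Ca²⁺ (1 mol Ca²⁺ ≡ 1 mol CaCO₃): 258,400 / 100.1 g/mol = 2582 mol.
Mass of CaCl₂·2H₂O: 2582 × 147 = 379,500 g.

379 kg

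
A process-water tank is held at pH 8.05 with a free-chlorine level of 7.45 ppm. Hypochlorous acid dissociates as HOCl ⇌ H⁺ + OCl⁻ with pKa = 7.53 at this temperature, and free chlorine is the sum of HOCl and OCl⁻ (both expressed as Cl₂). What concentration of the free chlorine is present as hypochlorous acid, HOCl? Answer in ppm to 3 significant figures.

[OCl⁻]/[HOCl] = 10^(pH − pKa) = 10^(8.05 − 7.53) = 10^0.52 = 3.311.
Fraction as HOCl = 1 / (1 + 3.311) = 0.2319.
HOCl = 0.2319 × 7.45 ppm = 1.728 ppm.

1.73 ppm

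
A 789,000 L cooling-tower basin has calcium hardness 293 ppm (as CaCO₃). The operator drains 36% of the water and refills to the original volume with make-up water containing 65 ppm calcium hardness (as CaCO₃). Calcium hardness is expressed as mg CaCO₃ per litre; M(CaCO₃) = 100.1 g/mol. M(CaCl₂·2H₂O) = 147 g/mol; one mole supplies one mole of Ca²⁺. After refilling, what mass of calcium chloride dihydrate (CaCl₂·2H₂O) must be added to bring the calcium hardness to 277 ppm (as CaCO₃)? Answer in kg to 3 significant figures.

76.6 kg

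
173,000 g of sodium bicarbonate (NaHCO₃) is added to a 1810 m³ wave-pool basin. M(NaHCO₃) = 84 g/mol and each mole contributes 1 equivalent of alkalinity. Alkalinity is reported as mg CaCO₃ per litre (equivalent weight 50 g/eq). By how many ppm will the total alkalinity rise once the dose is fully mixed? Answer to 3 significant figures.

56.9 ppm

Volume: 1810 m³ = 1,810,000 L.
Moles of NaHCO₃: 173,000 g ÷ 84 g/mol = 2060 mol → 2060 eq of alkalinity.
As CaCO₃: 2060 eq × 50 g/eq = 103,000 g.
Rise: 103,000 g / 1,810,000 L × 1000 = 56.89 mg/L.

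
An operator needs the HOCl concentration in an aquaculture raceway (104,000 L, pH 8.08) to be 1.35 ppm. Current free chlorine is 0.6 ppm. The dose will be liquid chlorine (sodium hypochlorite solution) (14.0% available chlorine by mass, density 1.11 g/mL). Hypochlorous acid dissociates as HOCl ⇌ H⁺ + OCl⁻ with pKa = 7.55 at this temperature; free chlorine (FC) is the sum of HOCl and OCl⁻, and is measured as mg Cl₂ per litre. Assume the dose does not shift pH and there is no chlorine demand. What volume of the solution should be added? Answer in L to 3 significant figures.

[OCl⁻]/[HOCl] = 10^(pH − pKa) = 10^(8.08 − 7.55) = 3.388; fraction as HOCl = 1/(1 + 3.388) = 0.2279.
Free chlorine required for 1.35 ppm HOCl: 1.35 / 0.2279 = 5.924 ppm.
FC to add: 5.924 − 0.6 = 5.324 mg/L as Cl₂.
Cl₂ equivalent: 5.324 mg/L × 104,000 L = 553.7 g.
Product at 14.0% available Cl: 553.7 / 0.14 = 3955 g.
Volume: 3955 g ÷ 1.11 g/mL = 3563 mL.

3.56 L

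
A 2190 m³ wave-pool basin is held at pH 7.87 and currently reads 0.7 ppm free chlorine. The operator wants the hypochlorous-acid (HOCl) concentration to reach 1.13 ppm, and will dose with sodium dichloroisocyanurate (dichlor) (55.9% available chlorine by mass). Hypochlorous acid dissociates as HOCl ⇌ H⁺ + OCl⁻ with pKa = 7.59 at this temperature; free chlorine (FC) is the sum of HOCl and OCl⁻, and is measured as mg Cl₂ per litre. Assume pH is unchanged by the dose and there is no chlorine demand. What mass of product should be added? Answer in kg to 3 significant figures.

Volume: 2190 m³ = 2,190,000 L.
[OCl⁻]/[HOCl] = 10^(pH − pKa) = 10^(7.87 − 7.59) = 1.905; fraction as HOCl = 1/(1 + 1.905) = 0.3442.
Free chlorine required for 1.13 ppm HOCl: 1.13 / 0.3442 = 3.283 ppm.
FC to add: 3.283 − 0.7 = 2.583 mg/L as Cl₂.
Cl₂ equivalent: 2.583 mg/L × 2,190,000 L = 5657 g.
Product at 55.9% available Cl: 5657 / 0.559 = 10,120 g.

10.1 kg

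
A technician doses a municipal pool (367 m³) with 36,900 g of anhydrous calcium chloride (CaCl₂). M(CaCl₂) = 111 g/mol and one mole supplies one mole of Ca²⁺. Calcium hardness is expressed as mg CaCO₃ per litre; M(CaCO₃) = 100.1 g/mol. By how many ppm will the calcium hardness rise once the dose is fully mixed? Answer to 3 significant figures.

90.7 ppm

Volume: 367 m³ = 367,000 L.
Moles of Ca²⁺: 36,900 g ÷ 111 g/mol = 332.4 mol.
As CaCO₃: 332.4 mol × 100.1 g/mol = 33,280 g.
Rise: 33,280 g / 367,000 L × 1000 = 90.67 mg/L.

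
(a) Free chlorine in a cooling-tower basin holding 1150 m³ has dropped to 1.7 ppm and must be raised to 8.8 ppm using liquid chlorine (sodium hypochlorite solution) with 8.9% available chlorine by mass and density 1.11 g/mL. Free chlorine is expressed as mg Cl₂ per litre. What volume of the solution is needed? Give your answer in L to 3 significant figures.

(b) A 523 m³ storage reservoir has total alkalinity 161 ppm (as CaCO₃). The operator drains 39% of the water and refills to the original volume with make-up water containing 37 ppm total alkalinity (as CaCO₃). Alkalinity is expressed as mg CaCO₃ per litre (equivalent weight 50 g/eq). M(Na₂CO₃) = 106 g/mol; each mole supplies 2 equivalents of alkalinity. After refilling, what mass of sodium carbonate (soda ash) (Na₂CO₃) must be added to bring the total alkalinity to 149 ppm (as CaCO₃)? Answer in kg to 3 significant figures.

(a) 82.7 L; (b) 20.2 kg

(a) Volume: 1150 m³ = 1,150,000 L.
(a) Chlorine deficit: 8.8 − 1.7 = 7.1 ppm = 7.1 mg/L as Cl₂.
(a) Cl₂ equivalent needed: 7.1 mg/L × 1,150,000 L = 8,165,000 mg = 8165 g.
(a) Product at 8.9% available chlorine: 8165 / 0.089 = 91,740 g.
(a) Volume at density 1.11 g/mL: 91,740 g ÷ 1.11 g/mL = 82,650 mL.

(b) Volume: 523 m³ = 523,000 L.
(b) After draining 39% and refilling: 161 × 0.61 + 37 × 0.39 = 112.64 ppm.
(b) Deficit to target: 149 − 112.64 = 36.36 mg/L.
(b) As CaCO₃: 36.36 mg/L × 523,000 L = 19,020 g; ÷ 50 g/eq ÷ 2 = 190.2 mol Na₂CO₃.
(b) Mass: 190.2 × 106 = 20,160 g.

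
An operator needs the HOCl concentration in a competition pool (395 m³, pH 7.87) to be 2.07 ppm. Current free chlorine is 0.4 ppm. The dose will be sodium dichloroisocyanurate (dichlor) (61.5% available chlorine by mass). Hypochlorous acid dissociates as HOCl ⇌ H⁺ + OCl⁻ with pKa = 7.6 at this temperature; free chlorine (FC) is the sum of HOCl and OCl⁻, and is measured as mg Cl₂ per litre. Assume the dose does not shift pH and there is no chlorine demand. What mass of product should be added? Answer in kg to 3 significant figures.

3.55 kg

Volume: 395 m³ = 395,000 L.
[OCl⁻]/[HOCl] = 10^(pH − pKa) = 10^(7.87 − 7.6) = 1.862; fraction as HOCl = 1/(1 + 1.862) = 0.3494.
Free chlorine required for 2.07 ppm HOCl: 2.07 / 0.3494 = 5.925 ppm.
FC to add: 5.925 − 0.4 = 5.525 mg/L as Cl₂.
Cl₂ equivalent: 5.525 mg/L × 395,000 L = 2182 g.
Product at 61.5% available Cl: 2182 / 0.615 = 3548 g.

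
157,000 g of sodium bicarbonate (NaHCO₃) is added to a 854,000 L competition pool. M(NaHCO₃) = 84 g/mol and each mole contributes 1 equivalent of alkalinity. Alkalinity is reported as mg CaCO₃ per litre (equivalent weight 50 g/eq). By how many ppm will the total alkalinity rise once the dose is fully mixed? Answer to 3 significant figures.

109 ppm

Moles of NaHCO₃: 157,000 g ÷ 84 g/mol = 1869 mol → 1869 eq of alkalinity.
As CaCO₃: 1869 eq × 50 g/eq = 93,450 g.
Rise: 93,450 g / 854,000 L × 1000 = 109.4 mg/L.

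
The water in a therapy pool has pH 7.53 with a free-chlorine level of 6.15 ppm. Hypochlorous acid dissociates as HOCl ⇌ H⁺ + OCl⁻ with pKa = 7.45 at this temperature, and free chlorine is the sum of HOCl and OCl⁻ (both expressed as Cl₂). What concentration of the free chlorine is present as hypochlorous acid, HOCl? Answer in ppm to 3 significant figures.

[OCl⁻]/[HOCl] = 10^(pH − pKa) = 10^(7.53 − 7.45) = 10^0.08 = 1.202.
Fraction as HOCl = 1 / (1 + 1.202) = 0.4541.
HOCl = 0.4541 × 6.15 ppm = 2.793 ppm.

2.79 ppm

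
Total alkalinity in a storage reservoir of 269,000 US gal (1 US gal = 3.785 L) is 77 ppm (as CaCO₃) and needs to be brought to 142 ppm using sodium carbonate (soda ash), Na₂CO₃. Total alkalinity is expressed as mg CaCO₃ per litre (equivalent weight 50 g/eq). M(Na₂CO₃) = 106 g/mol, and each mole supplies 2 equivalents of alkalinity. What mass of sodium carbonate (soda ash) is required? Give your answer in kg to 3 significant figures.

Volume: 269,000 US gal × 3.785 L/gal = 1,018,165 L.
Alkalinity to add: (142 − 77) = 65 mg/L as CaCO₃ × 1,018,165 L = 66,180 g as CaCO₃.
Equivalents: 66,180 g ÷ 50 g/eq = 1324 eq.
Each mole of Na₂CO₃ supplies 2 eq, so 1324 / 2 = 661.8 mol.
Mass: 661.8 mol × 106 g/mol = 70,150 g.

70.2 kg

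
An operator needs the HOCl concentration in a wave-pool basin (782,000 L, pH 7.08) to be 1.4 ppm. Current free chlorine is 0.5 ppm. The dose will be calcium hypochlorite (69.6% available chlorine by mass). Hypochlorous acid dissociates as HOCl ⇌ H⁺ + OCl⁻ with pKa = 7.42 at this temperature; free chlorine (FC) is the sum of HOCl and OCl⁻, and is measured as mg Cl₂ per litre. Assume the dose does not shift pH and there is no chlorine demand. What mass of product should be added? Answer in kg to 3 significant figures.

[OCl⁻]/[HOCl] = 10^(pH − pKa) = 10^(7.08 − 7.42) = 0.4571; fraction as HOCl = 1/(1 + 0.4571) = 0.6863.
Free chlorine required for 1.4 ppm HOCl: 1.4 / 0.6863 = 2.04 ppm.
FC to add: 2.04 − 0.5 = 1.54 mg/L as Cl₂.
Cl₂ equivalent: 1.54 mg/L × 782,000 L = 1204 g.
Product at 69.6% available Cl: 1204 / 0.696 = 1730 g.

1.73 kg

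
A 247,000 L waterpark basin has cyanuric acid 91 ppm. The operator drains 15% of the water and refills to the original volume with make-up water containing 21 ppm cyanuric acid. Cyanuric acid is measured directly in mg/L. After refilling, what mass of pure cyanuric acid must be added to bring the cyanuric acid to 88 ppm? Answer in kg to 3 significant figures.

1.85 kg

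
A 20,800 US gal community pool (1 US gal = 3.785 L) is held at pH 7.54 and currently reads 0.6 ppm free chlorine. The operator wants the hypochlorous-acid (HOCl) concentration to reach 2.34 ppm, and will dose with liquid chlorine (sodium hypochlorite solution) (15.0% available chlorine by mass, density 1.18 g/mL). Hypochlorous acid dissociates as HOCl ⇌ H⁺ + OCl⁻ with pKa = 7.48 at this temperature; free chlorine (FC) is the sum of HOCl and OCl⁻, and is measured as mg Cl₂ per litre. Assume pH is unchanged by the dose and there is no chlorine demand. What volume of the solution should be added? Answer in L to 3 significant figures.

1.97 L

Volume: 20,800 US gal × 3.785 L/gal = 78,728 L.
[OCl⁻]/[HOCl] = 10^(pH − pKa) = 10^(7.54 − 7.48) = 1.148; fraction as HOCl = 1/(1 + 1.148) = 0.4655.
Free chlorine required for 2.34 ppm HOCl: 2.34 / 0.4655 = 5.027 ppm.
FC to add: 5.027 − 0.6 = 4.427 mg/L as Cl₂.
Cl₂ equivalent: 4.427 mg/L × 78,728 L = 348.5 g.
Product at 15.0% available Cl: 348.5 / 0.15 = 2323 g.
Volume: 2323 g ÷ 1.18 g/mL = 1969 mL.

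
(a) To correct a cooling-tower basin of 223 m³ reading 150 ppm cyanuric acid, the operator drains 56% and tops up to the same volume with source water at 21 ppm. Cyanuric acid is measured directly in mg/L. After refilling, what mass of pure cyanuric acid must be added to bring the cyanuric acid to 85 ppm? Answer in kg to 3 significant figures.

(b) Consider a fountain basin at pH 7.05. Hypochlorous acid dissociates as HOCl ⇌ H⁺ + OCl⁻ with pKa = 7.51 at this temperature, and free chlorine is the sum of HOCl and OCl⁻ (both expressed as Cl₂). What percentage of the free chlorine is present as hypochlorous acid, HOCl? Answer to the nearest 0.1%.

(a) 1.61 kg; (b) 74.3%

(a) Volume: 223 m³ = 223,000 L.
(a) After draining 56% and refilling: 150 × 0.44 + 21 × 0.56 = 77.76 ppm.
(a) Deficit to target: 85 − 77.76 = 7.24 mg/L.
(a) Mass: 7.24 mg/L × 223,000 L = 1615 g cyanuric acid.

(b) [OCl⁻]/[HOCl] = 10^(pH − pKa) = 10^(7.05 − 7.51) = 10^-0.46 = 0.3467.
(b) Fraction as HOCl = 1 / (1 + 0.3467) = 0.7425.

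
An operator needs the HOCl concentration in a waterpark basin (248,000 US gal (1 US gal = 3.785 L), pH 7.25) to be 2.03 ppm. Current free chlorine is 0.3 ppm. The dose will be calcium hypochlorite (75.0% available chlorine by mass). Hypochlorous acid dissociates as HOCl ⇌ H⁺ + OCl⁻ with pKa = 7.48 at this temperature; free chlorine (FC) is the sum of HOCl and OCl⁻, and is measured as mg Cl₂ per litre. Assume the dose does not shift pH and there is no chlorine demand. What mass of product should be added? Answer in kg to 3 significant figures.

Volume: 248,000 US gal × 3.785 L/gal = 938,680 L.
[OCl⁻]/[HOCl] = 10^(pH − pKa) = 10^(7.25 − 7.48) = 0.5888; fraction as HOCl = 1/(1 + 0.5888) = 0.6294.
Free chlorine required for 2.03 ppm HOCl: 2.03 / 0.6294 = 3.225 ppm.
FC to add: 3.225 − 0.3 = 2.925 mg/L as Cl₂.
Cl₂ equivalent: 2.925 mg/L × 938,680 L = 2746 g.
Product at 75.0% available Cl: 2746 / 0.75 = 3661 g.

3.66 kg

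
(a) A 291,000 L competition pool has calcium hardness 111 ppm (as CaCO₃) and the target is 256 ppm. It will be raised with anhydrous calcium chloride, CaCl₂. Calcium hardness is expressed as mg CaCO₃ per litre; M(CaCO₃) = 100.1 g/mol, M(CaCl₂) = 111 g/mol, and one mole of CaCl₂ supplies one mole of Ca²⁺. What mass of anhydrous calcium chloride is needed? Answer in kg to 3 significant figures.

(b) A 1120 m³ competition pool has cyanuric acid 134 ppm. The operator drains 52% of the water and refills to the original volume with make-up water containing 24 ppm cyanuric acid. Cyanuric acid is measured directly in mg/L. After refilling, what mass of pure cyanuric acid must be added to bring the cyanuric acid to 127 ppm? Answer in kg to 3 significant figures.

(a) 46.8 kg; (b) 56.2 kg

(a) Hardness to add: (256 − 111) = 145 mg/L as CaCO₃ × 291,000 L = 42,200 g as CaCO₃.
(a) Moles of Ca²⁺ (1 mol Ca²⁺ ≡ 1 mol CaCO₃): 42,200 / 100.1 g/mol = 421.5 mol.
(a) Mass of CaCl₂: 421.5 × 111 = 46,790 g.

(b) Volume: 1120 m³ = 1,120,000 L.
(b) After draining 52% and refilling: 134 × 0.48 + 24 × 0.52 = 76.8 ppm.
(b) Deficit to target: 127 − 76.8 = 50.2 mg/L.
(b) Mass: 50.2 mg/L × 1,120,000 L = 56,220 g cyanuric acid.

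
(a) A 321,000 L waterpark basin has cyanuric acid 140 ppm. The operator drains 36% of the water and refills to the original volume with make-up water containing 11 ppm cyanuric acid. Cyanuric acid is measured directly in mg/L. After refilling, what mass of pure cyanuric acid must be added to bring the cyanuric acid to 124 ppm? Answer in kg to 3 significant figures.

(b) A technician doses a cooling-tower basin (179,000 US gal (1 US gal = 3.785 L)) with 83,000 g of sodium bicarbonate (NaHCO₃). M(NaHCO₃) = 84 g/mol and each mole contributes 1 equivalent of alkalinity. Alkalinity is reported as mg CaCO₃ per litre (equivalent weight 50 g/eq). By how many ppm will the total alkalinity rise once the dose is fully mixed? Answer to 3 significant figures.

(a) 9.77 kg; (b) 72.9 ppm

(a) After draining 36% and refilling: 140 × 0.64 + 11 × 0.36 = 93.56 ppm.
(a) Deficit to target: 124 − 93.56 = 30.44 mg/L.
(a) Mass: 30.44 mg/L × 321,000 L = 9771 g cyanuric acid.

(b) Volume: 179,000 US gal × 3.785 L/gal = 677,515 L.
(b) Moles of NaHCO₃: 83,000 g ÷ 84 g/mol = 988.1 mol → 988.1 eq of alkalinity.
(b) As CaCO₃: 988.1 eq × 50 g/eq = 49,400 g.
(b) Rise: 49,400 g / 677,515 L × 1000 = 72.92 mg/L.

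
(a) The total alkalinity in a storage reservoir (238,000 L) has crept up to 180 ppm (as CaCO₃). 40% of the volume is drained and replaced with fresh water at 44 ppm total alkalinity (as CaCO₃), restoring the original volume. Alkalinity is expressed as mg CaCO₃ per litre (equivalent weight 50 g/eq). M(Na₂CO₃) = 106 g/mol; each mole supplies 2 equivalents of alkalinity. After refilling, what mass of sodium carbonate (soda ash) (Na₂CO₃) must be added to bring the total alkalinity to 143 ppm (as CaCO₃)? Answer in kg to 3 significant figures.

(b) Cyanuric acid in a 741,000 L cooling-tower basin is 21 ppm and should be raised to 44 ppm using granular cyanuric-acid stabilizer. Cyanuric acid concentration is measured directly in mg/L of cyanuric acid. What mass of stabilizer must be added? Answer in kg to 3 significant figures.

(a) 4.39 kg; (b) 17.0 kg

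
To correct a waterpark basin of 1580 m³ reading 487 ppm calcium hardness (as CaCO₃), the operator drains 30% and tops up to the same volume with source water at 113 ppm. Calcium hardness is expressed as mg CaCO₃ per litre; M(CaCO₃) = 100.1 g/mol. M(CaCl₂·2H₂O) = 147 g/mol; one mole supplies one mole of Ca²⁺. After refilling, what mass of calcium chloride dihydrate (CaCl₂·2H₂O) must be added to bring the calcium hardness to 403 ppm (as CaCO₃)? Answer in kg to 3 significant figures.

Volume: 1580 m³ = 1,580,000 L.
After draining 30% and refilling: 487 × 0.70 + 113 × 0.30 = 374.8 ppm.
Deficit to target: 403 − 374.8 = 28.2 mg/L.
As CaCO₃: 28.2 mg/L × 1,580,000 L = 44,560 g; ÷ 100.1 = 445.1 mol Ca²⁺.
Mass: 445.1 × 147 = 65,430 g.

65.4 kg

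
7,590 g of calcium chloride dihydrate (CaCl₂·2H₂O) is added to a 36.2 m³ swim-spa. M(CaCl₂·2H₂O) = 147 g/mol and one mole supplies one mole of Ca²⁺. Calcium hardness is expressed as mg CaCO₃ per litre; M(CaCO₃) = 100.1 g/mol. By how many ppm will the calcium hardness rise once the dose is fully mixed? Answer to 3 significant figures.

Volume: 36.2 m³ = 36,200 L.
Moles of Ca²⁺: 7,590 g ÷ 147 g/mol = 51.63 mol.
As CaCO₃: 51.63 mol × 100.1 g/mol = 5168 g.
Rise: 5168 g / 36,200 L × 1000 = 142.8 mg/L.

143 ppm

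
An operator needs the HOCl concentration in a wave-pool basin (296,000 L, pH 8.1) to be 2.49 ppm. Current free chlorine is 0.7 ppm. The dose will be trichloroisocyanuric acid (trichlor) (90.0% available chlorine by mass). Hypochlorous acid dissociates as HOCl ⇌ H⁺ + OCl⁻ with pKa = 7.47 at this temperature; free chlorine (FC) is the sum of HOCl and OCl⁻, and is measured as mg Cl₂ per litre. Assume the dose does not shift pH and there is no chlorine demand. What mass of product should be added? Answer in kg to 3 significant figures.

[OCl⁻]/[HOCl] = 10^(pH − pKa) = 10^(8.1 − 7.47) = 4.266; fraction as HOCl = 1/(1 + 4.266) = 0.1899.
Free chlorine required for 2.49 ppm HOCl: 2.49 / 0.1899 = 13.11 ppm.
FC to add: 13.11 − 0.7 = 12.41 mg/L as Cl₂.
Cl₂ equivalent: 12.41 mg/L × 296,000 L = 3674 g.
Product at 90.0% available Cl: 3674 / 0.9 = 4082 g.

4.08 kg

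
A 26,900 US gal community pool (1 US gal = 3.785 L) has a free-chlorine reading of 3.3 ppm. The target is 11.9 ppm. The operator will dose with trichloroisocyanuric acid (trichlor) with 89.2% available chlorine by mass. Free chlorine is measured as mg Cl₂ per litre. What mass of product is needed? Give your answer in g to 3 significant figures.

982 g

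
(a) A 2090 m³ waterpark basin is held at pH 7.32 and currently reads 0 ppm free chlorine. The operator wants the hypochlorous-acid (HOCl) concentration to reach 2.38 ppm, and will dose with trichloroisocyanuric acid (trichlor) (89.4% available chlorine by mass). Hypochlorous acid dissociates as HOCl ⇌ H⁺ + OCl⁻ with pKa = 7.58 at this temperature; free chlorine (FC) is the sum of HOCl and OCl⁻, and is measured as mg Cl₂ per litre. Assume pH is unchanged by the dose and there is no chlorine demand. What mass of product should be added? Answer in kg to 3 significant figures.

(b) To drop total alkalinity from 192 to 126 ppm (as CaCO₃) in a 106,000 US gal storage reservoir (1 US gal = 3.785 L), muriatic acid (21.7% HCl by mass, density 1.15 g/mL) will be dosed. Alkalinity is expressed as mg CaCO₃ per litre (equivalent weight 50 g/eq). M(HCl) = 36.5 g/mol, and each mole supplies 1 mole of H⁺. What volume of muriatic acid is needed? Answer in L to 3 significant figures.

(a) 8.62 kg; (b) 77.5 L

(a) Volume: 2090 m³ = 2,090,000 L.
(a) [OCl⁻]/[HOCl] = 10^(pH − pKa) = 10^(7.32 − 7.58) = 0.5495; fraction as HOCl = 1/(1 + 0.5495) = 0.6454.
(a) Free chlorine required for 2.38 ppm HOCl: 2.38 / 0.6454 = 3.688 ppm.
(a) FC to add: 3.688 − 0 = 3.688 mg/L as Cl₂.
(a) Cl₂ equivalent: 3.688 mg/L × 2,090,000 L = 7708 g.
(a) Product at 89.4% available Cl: 7708 / 0.894 = 8622 g.

(b) Volume: 106,000 US gal × 3.785 L/gal = 401,210 L.
(b) Alkalinity to neutralize: (192 − 126) = 66 mg/L as CaCO₃ × 401,210 L = 26,480 g as CaCO₃.
(b) Equivalents of H⁺ required: 26,480 ÷ 50 g/eq = 529.6 eq = 529.6 mol HCl.
(b) Mass of HCl: 529.6 × 36.5 = 19,330 g.
(b) Mass of 21.7% solution: 19,330 / 0.217 = 89,080 g.
(b) Volume: 89,080 g ÷ 1.15 g/mL = 77,460 mL.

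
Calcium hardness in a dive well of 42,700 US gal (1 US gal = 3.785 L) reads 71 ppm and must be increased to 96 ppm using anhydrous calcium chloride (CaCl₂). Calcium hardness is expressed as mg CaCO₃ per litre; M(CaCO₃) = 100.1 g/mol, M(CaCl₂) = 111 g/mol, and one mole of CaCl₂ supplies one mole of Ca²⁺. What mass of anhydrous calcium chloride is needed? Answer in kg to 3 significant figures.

Volume: 42,700 US gal × 3.785 L/gal = 161,620 L.
Hardness to add: (96 − 71) = 25 mg/L as CaCO₃ × 161,620 L = 4040 g as CaCO₃.
Moles of Ca²⁺ (1 mol Ca²⁺ ≡ 1 mol CaCO₃): 4040 / 100.1 g/mol = 40.36 mol.
Mass of CaCl₂: 40.36 × 111 = 4480 g.

4.48 kg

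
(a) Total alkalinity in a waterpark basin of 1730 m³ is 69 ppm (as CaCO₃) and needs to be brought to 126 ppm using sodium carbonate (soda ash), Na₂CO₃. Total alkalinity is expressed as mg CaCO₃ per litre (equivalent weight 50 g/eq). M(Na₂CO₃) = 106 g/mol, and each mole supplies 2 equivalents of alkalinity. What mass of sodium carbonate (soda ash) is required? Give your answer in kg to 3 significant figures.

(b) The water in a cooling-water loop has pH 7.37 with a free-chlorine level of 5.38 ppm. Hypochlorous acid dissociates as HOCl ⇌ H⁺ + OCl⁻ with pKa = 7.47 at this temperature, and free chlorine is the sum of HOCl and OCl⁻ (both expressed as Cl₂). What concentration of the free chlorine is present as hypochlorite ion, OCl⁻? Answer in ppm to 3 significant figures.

(a) 105 kg; (b) 2.38 ppm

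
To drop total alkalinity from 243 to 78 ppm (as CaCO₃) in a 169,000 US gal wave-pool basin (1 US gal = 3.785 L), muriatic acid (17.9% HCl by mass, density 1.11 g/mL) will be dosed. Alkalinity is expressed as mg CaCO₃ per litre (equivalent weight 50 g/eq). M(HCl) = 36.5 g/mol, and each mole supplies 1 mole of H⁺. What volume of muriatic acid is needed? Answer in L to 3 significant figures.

Volume: 169,000 US gal × 3.785 L/gal = 639,665 L.
Alkalinity to neutralize: (243 − 78) = 165 mg/L as CaCO₃ × 639,665 L = 105,500 g as CaCO₃.
Equivalents of H⁺ required: 105,500 ÷ 50 g/eq = 2111 eq = 2111 mol HCl.
Mass of HCl: 2111 × 36.5 = 77,050 g.
Mass of 17.9% solution: 77,050 / 0.179 = 430,400 g.
Volume: 430,400 g ÷ 1.11 g/mL = 387,800 mL.

388 L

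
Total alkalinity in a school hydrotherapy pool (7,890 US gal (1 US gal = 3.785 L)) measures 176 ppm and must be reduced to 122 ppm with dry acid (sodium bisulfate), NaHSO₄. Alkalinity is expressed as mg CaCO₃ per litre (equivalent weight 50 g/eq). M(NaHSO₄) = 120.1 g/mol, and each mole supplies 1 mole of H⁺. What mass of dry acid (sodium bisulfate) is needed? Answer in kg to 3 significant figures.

Volume: 7,890 US gal × 3.785 L/gal = 29,864 L.
Alkalinity to neutralize: (176 − 122) = 54 mg/L as CaCO₃ × 29,864 L = 1613 g as CaCO₃.
Equivalents of H⁺ required: 1613 ÷ 50 g/eq = 32.25 eq = 32.25 mol NaHSO₄.
Mass of NaHSO₄: 32.25 × 120.1 = 3874 g.

3.87 kg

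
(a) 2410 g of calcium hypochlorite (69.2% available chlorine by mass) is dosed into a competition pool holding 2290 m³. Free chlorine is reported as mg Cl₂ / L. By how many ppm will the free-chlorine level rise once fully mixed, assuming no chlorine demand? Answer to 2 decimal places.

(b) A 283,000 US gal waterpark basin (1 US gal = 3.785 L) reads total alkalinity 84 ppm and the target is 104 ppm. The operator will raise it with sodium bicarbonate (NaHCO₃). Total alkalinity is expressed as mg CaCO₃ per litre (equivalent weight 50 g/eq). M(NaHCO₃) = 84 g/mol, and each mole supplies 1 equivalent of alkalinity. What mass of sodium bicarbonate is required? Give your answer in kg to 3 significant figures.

(a) Volume: 2290 m³ = 2,290,000 L.
(a) Available chlorine delivered: 2410 g × 0.692 = 1668 g as Cl₂.
(a) Concentration rise: 1668 g / 2,290,000 L = 0.7283 mg/L = 0.73 ppm.

(b) Volume: 283,000 US gal × 3.785 L/gal = 1,071,155 L.
(b) Alkalinity to add: (104 − 84) = 20 mg/L as CaCO₃ × 1,071,155 L = 21,420 g as CaCO₃.
(b) Equivalents: 21,420 g ÷ 50 g/eq = 428.5 eq.
(b) NaHCO₃ supplies 1 eq per mole → 428.5 mol.
(b) Mass: 428.5 mol × 84 g/mol = 35,990 g.

(a) 0.73 ppm; (b) 36.0 kg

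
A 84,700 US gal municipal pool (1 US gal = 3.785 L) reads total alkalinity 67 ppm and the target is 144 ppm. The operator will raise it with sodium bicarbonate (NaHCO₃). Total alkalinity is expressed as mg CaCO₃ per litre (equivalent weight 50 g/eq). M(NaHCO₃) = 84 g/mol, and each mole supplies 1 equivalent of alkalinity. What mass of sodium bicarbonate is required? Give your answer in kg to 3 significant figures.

Volume: 84,700 US gal × 3.785 L/gal = 320,590 L.
Alkalinity to add: (144 − 67) = 77 mg/L as CaCO₃ × 320,590 L = 24,690 g as CaCO₃.
Equivalents: 24,690 g ÷ 50 g/eq = 493.7 eq.
NaHCO₃ supplies 1 eq per mole → 493.7 mol.
Mass: 493.7 mol × 84 g/mol = 41,470 g.

41.5 kg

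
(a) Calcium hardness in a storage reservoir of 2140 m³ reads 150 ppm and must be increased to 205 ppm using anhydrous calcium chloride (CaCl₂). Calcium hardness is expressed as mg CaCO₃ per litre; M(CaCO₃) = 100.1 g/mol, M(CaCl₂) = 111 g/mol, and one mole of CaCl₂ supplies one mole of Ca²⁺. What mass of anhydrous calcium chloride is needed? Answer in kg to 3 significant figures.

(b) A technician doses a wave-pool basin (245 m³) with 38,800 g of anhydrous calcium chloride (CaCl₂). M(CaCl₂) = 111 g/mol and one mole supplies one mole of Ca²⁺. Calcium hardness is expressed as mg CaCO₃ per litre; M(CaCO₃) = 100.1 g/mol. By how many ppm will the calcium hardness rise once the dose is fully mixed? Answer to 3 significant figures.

(a) Volume: 2140 m³ = 2,140,000 L.
(a) Hardness to add: (205 − 150) = 55 mg/L as CaCO₃ × 2,140,000 L = 117,700 g as CaCO₃.
(a) Moles of Ca²⁺ (1 mol Ca²⁺ ≡ 1 mol CaCO₃): 117,700 / 100.1 g/mol = 1176 mol.
(a) Mass of CaCl₂: 1176 × 111 = 130,500 g.

(b) Volume: 245 m³ = 245,000 L.
(b) Moles of Ca²⁺: 38,800 g ÷ 111 g/mol = 349.5 mol.
(b) As CaCO₃: 349.5 mol × 100.1 g/mol = 34,990 g.
(b) Rise: 34,990 g / 245,000 L × 1000 = 142.8 mg/L.

(a) 131 kg; (b) 143 ppm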